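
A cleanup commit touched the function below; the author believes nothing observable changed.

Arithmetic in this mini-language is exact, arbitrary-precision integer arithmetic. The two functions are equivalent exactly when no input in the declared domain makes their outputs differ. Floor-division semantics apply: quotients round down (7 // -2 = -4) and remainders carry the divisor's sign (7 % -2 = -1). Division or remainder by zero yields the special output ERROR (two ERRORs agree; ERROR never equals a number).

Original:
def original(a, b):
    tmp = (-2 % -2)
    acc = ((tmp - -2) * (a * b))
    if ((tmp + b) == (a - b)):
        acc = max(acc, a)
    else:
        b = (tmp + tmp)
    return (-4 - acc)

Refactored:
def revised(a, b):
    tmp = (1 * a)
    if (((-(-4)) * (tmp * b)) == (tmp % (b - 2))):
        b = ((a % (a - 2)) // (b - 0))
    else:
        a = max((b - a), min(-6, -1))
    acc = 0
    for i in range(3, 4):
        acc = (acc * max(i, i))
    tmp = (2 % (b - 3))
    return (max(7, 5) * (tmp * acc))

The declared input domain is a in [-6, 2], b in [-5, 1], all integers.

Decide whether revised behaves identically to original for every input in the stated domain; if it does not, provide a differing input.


There is a counterexample at a=-6, b=-5: -64 on one side, 0 on the other.
original: tmp := 0 | acc := 60 | ((tmp + b) == (a - b)): false | b := 0 | result -64
revised: tmp := -6 | (((-(-4)) * (tmp * b)) == (tmp % (b - 2))): false | a := 1 | acc := 0 | iter i=3: | acc := 0 | tmp := -6 | result 0
verdict: not equivalent; witness: a=-6, b=-5


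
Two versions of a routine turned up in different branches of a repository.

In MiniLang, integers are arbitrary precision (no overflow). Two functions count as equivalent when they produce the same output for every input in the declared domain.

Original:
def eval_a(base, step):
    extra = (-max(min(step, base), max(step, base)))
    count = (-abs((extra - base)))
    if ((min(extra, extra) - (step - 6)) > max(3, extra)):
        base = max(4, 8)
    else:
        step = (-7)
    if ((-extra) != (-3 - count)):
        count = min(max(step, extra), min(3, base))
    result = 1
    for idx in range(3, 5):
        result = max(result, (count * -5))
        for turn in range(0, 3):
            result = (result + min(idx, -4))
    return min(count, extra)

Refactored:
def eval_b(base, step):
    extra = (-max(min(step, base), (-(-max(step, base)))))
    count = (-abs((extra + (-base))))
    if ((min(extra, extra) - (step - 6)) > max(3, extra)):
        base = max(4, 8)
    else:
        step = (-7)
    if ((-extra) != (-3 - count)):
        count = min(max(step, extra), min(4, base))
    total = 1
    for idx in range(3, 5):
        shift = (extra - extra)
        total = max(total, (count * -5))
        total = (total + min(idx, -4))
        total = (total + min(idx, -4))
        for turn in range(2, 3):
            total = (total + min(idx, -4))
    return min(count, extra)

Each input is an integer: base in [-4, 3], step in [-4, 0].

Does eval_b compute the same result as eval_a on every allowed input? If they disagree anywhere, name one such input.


Not equivalent: base=-4, step=-4 separates them (3 vs 4).
eval_a: extra=4, then count=-8, then ((min(extra, extra) - (step - 6)) > max(3, extra)) is true, then base=8, then ((-extra) != (-3 - count)) is true, then count=3, then result=1, then (idx=3), then result=1, then (turn=0), then result=-3, then (turn=1), then result=-7, then (turn=2), then result=-11, then (idx=4), then result=-11, then (turn=0), then result=-15, then (turn=1), then result=-19, then (turn=2), then result=-23, then returns 3
eval_b: extra=4, then count=-8, then ((min(extra, extra) - (step - 6)) > max(3, extra)) is true, then base=8, then ((-extra) != (-3 - count)) is true, then count=4, then total=1, then (idx=3), then shift=0, then total=1, then total=-3, then total=-7, then (turn=2), then total=-11, then (idx=4), then shift=0, then total=-11, then total=-15, then total=-19, then (turn=2), then total=-23, then returns 4
verdict: not equivalent; witness: base=-4, step=-4


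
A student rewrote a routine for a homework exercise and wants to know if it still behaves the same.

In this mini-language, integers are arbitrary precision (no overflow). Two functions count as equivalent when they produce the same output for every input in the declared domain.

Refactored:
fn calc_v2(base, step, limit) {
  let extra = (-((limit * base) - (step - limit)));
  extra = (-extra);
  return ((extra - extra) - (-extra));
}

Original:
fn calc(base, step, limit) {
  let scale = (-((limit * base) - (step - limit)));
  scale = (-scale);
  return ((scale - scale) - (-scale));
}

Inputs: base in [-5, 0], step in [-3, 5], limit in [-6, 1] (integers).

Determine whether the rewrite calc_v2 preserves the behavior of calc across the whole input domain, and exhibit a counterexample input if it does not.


Equivalent — the differences include local variable names differ, yet no declared input distinguishes the two.
As a probe, take base=-5, step=-3, limit=-4: calc runs scale = -19; scale = 19; return 19; calc_v2 runs extra = -19; extra = 19; return 19; both end at 19.
Every one of the 432 inputs gives matching results.
verdict: equivalent


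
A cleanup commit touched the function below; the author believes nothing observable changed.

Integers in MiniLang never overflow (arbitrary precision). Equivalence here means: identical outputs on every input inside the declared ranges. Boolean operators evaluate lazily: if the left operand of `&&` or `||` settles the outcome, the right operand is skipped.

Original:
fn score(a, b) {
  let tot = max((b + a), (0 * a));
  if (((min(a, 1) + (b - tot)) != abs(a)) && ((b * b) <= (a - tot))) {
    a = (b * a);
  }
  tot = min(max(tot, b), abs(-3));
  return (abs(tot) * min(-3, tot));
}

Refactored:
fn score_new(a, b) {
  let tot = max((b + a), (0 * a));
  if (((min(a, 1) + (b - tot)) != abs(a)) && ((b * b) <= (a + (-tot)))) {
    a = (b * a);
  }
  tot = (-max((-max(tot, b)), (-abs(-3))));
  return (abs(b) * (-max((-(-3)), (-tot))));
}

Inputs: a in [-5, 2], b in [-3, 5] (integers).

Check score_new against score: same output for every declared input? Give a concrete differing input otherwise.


The rewrite breaks on a=-5, b=-3, where the results are 0 and -9.
score: tot := 0 | (((min(a, 1) + (b - tot)) != abs(a)) && ((b * b) <= (a - tot))): false | tot := 0 | result 0
score_new: tot := 0 | (((min(a, 1) + (b - tot)) != abs(a)) && ((b * b) <= (a + (-tot)))): false | tot := 0 | result -9
verdict: not equivalent; witness: a=-5, b=-3


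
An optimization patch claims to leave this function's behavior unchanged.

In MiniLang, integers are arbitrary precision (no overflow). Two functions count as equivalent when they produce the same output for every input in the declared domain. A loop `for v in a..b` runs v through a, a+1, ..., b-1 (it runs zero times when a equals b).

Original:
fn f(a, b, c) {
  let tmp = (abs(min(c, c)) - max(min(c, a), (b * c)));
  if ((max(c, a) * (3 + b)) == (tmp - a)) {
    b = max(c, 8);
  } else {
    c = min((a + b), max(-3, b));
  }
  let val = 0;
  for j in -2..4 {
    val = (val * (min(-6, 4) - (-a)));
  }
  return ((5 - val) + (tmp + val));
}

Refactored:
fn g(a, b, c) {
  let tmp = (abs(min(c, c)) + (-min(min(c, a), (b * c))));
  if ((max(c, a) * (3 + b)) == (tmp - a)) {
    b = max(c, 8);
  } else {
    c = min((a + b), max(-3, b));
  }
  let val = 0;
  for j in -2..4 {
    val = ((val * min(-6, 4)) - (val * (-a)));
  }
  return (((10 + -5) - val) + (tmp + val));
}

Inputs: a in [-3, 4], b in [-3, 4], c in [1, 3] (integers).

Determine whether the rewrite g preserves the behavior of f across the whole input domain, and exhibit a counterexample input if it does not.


Run the pair on a=-3, b=-3, c=2.
f: tmp becomes 5; next ((max(c, a) * (3 + b)) == (tmp - a)) evaluates to false; next c becomes -6; next val becomes 0; next at j=-2:; next val becomes 0; next at j=-1:; next val becomes 0; next at j=0:; next val becomes 0; next at j=1:; next val becomes 0; next at j=2:; next val becomes 0; next at j=3:; next val becomes 0; next final value 10
g: tmp becomes 8; next ((max(c, a) * (3 + b)) == (tmp - a)) evaluates to false; next c becomes -6; next val becomes 0; next at j=-2:; next val becomes 0; next at j=-1:; next val becomes 0; next at j=0:; next val becomes 0; next at j=1:; next val becomes 0; next at j=2:; next val becomes 0; next at j=3:; next val becomes 0; next final value 13
10 vs 13 — the two versions disagree here.
verdict: not equivalent; witness: a=-3, b=-3, c=2


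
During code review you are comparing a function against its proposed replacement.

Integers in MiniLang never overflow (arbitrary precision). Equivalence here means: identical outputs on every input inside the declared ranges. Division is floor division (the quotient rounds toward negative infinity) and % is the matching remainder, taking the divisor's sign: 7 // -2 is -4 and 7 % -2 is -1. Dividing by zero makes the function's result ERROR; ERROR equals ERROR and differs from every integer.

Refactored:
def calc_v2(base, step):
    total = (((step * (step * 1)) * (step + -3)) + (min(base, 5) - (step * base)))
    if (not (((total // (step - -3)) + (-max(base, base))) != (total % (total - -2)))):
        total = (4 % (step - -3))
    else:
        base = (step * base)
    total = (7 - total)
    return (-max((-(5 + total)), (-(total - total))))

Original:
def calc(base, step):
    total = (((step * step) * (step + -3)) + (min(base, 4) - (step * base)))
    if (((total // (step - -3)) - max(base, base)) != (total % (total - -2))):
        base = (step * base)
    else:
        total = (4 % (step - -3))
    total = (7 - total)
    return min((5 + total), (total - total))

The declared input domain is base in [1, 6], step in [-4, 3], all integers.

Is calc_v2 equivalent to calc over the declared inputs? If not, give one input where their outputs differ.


Consider the input base=5, step=1.
calc: total := -3 | (((total // (step - -3)) - max(base, base)) != (total % (total - -2))): true | base := 5 | total := 10 | result 0
calc_v2: total := -2 | divide-by-zero, output ERROR
0 vs ERROR — the two versions disagree here.
verdict: not equivalent; witness: base=5, step=1


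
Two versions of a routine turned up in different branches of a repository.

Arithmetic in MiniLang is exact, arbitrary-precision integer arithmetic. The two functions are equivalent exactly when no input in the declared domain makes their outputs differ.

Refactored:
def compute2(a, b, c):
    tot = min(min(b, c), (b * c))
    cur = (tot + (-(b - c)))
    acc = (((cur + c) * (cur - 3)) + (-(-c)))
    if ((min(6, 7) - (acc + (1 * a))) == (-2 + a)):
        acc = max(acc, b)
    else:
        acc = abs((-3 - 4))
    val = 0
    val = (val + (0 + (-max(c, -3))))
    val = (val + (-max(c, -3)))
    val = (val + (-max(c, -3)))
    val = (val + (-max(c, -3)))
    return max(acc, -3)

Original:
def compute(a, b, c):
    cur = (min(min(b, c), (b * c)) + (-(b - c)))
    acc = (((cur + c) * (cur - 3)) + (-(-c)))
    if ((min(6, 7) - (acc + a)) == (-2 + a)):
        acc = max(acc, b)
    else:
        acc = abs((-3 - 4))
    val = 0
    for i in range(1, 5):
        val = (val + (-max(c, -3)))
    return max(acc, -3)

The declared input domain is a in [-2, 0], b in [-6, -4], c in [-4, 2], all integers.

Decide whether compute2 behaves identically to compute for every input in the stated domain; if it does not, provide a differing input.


Side by side, the visible changes include: arithmetic usage differs; also statement counts differ; also loop structure differs; also min/max/abs usage differs; also constant usage differs; also local variable names differ.
Tracing a=-2, b=-6, c=2: compute: cur := -4 | acc := 16 | ((min(6, 7) - (acc + a)) == (-2 + a)): false | acc := 7 | val := 0 | iter i=1: | val := -2 | iter i=2: | val := -4 | iter i=3: | val := -6 | iter i=4: | val := -8 | result 7 | compute2: tot := -12 | cur := -4 | acc := 16 | ((min(6, 7) - (acc + (1 * a))) == (-2 + a)): false | acc := 7 | val := 0 | val := -2 | val := -4 | val := -6 | val := -8 | result 7 — matching result 7.
Checked all 63 inputs in the declared domain: the outputs agree on every one.
verdict: equivalent


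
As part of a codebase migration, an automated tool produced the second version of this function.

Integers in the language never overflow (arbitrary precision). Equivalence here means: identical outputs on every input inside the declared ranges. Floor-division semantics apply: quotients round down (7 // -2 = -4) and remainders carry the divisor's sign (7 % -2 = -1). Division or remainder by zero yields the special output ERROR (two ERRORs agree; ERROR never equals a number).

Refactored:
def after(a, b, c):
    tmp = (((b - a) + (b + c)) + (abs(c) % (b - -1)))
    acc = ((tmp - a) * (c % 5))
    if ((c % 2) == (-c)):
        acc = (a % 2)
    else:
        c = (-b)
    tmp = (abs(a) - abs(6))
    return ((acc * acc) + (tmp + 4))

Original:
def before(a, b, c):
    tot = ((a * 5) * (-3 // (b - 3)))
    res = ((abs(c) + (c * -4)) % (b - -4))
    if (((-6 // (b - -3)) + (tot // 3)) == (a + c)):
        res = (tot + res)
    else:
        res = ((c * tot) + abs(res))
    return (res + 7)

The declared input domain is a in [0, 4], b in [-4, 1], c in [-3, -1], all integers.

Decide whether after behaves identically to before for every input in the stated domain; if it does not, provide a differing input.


There is a counterexample at a=0, b=-4, c=-3: ERROR on one side, 482 on the other.
before: tot := 0 | divide-by-zero, output ERROR
after: tmp := -11 | acc := -22 | ((c % 2) == (-c)): false | c := 4 | tmp := -6 | result 482
verdict: not equivalent; witness: a=0, b=-4, c=-3


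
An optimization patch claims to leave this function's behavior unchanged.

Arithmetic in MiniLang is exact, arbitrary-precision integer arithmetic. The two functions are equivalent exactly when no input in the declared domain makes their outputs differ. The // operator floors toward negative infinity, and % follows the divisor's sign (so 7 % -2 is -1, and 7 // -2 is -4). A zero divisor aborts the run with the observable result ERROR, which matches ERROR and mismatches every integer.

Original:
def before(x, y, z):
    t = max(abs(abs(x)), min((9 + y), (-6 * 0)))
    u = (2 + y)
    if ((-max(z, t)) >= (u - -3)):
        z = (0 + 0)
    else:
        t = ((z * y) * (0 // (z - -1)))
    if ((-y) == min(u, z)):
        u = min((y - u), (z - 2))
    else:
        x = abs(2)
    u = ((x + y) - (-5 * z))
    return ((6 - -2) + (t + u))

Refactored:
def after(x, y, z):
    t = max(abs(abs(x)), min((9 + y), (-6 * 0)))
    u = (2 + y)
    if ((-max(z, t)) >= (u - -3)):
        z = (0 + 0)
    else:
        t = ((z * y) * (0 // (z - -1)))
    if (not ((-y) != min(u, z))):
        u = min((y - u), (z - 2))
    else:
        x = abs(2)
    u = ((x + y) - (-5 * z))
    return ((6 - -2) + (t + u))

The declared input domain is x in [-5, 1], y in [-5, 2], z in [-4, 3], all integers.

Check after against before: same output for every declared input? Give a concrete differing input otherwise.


Reading the diff, among the changes: boolean connective usage differs; comparison usage differs.
Tracing x=-4, y=2, z=2: before: t = 4; u = 4; ((-max(z, t)) >= (u - -3)) -> false; t = 0; ((-y) == min(u, z)) -> false; x = 2; u = 14; return 22 | after: t = 4; u = 4; ((-max(z, t)) >= (u - -3)) -> false; t = 0; (not ((-y) != min(u, z))) -> false; x = 2; u = 14; return 22 — matching result 22.
Sweeping the whole domain (448 inputs) finds no disagreement.
verdict: equivalent


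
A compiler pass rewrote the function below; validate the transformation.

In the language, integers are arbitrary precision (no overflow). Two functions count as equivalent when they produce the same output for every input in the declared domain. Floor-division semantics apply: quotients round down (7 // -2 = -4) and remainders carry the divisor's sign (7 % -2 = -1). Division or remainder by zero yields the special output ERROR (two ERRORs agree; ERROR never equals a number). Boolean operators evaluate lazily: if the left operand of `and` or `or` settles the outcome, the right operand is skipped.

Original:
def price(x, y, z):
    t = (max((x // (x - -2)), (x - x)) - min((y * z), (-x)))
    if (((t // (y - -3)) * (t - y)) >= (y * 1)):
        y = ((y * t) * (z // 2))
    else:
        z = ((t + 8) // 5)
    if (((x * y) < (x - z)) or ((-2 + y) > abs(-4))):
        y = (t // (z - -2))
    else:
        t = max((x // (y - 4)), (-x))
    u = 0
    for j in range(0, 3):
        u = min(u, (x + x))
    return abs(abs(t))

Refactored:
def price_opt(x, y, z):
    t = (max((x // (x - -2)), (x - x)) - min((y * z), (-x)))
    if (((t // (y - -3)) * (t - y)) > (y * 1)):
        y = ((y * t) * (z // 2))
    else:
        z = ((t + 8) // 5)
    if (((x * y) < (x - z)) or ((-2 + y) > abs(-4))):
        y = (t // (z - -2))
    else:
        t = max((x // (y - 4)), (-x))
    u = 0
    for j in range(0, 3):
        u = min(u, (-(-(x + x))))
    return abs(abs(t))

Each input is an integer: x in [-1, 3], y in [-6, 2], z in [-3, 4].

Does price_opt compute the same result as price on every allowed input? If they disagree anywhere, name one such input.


These are not equivalent — on x=-1, y=0, z=-3 the outputs split (0 vs 1).
price: t=0, then (((t // (y - -3)) * (t - y)) >= (y * 1)) is true, then y=0, then (((x * y) < (x - z)) or ((-2 + y) > abs(-4))) is true, then y=0, then u=0, then (j=0), then u=-2, then (j=1), then u=-2, then (j=2), then u=-2, then returns 0
price_opt: t=0, then (((t // (y - -3)) * (t - y)) > (y * 1)) is false, then z=1, then (((x * y) < (x - z)) or ((-2 + y) > abs(-4))) is false, then t=1, then u=0, then (j=0), then u=-2, then (j=1), then u=-2, then (j=2), then u=-2, then returns 1
verdict: not equivalent; witness: x=-1, y=0, z=-3


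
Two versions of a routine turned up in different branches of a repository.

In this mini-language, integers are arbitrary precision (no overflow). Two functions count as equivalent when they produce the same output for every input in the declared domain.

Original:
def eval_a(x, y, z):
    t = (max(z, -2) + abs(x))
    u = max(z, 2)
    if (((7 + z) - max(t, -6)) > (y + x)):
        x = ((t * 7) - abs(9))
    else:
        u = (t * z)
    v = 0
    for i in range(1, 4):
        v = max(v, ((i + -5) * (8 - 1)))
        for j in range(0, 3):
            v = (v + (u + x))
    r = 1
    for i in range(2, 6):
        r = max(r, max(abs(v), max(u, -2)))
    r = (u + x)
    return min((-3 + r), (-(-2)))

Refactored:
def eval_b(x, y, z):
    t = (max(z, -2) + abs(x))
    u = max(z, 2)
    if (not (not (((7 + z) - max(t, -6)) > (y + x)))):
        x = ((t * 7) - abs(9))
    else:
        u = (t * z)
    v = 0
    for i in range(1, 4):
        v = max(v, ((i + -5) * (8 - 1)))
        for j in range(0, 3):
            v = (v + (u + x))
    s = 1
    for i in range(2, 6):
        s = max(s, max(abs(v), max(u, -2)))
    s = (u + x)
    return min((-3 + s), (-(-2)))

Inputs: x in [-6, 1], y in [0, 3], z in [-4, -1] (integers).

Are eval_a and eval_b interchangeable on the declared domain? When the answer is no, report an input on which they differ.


Although local variable names differ, boolean connective usage differs, 128/128 inputs agree.
verdict: equivalent


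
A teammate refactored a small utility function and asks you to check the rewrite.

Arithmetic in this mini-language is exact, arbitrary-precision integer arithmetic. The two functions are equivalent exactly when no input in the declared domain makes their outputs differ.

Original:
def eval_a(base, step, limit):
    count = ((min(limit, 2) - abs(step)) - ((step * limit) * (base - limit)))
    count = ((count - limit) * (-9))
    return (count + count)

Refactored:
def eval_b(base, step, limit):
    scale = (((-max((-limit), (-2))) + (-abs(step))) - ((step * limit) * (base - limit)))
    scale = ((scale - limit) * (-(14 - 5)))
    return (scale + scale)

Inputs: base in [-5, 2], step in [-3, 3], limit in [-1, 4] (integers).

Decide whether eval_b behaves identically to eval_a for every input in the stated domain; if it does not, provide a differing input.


The two versions differ — the changes include min/max/abs usage differs, plus arithmetic usage differs, plus local variable names differ, plus constant usage differs.
One worked example (base=-1, step=1, limit=2) — eval_a: count becomes 7; next count becomes -45; next final value -90; eval_b: scale becomes 7; next scale becomes -45; next final value -90; agreement on -90.
Checked all 336 inputs in the declared domain: the outputs agree on every one.
verdict: equivalent


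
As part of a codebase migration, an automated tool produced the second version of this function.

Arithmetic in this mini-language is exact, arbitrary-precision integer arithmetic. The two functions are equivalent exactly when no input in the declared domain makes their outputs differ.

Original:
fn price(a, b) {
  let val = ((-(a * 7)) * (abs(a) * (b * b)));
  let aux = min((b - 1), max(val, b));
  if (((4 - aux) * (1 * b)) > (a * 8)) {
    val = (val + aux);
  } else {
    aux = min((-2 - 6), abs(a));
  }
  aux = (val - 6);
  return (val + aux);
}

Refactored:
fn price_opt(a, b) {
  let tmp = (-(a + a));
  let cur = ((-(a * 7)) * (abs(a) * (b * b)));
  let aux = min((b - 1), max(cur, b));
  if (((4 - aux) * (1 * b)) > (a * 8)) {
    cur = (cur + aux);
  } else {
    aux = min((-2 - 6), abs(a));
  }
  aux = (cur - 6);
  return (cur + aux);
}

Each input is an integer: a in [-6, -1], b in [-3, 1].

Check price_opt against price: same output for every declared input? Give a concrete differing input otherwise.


Behavior is preserved: although statement counts differ, arithmetic usage differs, local variable names differ, the outputs never diverge.
Tracing a=-2, b=-2: price: val = 112; aux = -3; (((4 - aux) * (1 * b)) > (a * 8)) -> true; val = 109; aux = 103; return 212 | price_opt: tmp = 4; cur = 112; aux = -3; (((4 - aux) * (1 * b)) > (a * 8)) -> true; cur = 109; aux = 103; return 212 — matching result 212.
Sweeping the whole domain (30 inputs) finds no disagreement.
verdict: equivalent


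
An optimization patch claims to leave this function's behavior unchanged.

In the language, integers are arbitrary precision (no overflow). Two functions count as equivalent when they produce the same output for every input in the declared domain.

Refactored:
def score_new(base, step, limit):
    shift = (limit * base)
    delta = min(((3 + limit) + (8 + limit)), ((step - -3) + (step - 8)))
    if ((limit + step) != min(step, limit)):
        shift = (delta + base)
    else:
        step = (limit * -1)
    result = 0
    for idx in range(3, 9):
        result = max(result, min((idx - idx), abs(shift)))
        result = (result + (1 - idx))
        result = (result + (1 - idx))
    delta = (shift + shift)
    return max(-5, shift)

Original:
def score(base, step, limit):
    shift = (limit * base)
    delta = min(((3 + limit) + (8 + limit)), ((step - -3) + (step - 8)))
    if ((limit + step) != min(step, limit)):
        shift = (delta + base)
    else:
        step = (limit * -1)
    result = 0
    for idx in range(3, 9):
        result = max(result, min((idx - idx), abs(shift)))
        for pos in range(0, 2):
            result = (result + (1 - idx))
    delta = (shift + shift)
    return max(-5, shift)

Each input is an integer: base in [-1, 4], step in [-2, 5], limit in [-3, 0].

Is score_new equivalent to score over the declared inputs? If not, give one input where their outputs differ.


The two versions differ — the changes include arithmetic usage differs, and constant usage differs, and local variable names differ, and loop structure differs.
Tracing base=3, step=5, limit=-3: score: shift = -9; delta = 5; ((limit + step) != min(step, limit)) -> true; shift = 8; result = 0; [idx=3]; result = 0; [pos=0]; result = -2; [pos=1]; result = -4; [idx=4]; result = 0; [pos=0]; result = -3; [pos=1]; result = -6; [idx=5]; result = 0; [pos=0]; result = -4; [pos=1]; result = -8; [idx=6]; result = 0; [pos=0]; result = -5; [pos=1]; result = -10; [idx=7]; result = 0; [pos=0]; result = -6; [pos=1]; result = -12; [idx=8]; result = 0; [pos=0]; result = -7; [pos=1]; result = -14; delta = 16; return 8 | score_new: shift = -9; delta = 5; ((limit + step) != min(step, limit)) -> true; shift = 8; result = 0; [idx=3]; result = 0; result = -2; result = -4; [idx=4]; result = 0; result = -3; result = -6; [idx=5]; result = 0; result = -4; result = -8; [idx=6]; result = 0; result = -5; result = -10; [idx=7]; result = 0; result = -6; result = -12; [idx=8]; result = 0; result = -7; result = -14; delta = 16; return 8 — matching result 8.
Across all 192 domain points the two functions coincide.
verdict: equivalent


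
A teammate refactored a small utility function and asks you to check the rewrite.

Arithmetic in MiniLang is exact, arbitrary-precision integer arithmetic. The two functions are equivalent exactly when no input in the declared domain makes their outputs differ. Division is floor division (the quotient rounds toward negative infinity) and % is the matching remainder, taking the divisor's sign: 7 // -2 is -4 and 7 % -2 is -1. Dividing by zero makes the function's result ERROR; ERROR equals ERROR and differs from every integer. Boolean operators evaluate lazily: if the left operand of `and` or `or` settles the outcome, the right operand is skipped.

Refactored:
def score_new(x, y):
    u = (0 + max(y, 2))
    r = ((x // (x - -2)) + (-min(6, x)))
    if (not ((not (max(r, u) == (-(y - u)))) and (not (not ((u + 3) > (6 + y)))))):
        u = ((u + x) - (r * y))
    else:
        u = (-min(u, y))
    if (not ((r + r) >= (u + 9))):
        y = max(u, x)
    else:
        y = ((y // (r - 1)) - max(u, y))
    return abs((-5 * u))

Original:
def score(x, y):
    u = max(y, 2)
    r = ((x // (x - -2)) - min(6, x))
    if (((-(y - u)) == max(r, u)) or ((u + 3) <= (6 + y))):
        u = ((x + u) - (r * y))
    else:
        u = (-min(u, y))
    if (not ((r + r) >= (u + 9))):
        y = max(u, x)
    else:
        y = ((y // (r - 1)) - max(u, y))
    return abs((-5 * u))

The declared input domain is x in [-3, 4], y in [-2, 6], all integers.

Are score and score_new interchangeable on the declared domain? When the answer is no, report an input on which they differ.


Behavior is preserved: although constant usage differs, boolean connective usage differs, comparison usage differs, arithmetic usage differs, the outputs never diverge.
Tracing x=2, y=4: score: u = 4; r = -2; (((-(y - u)) == max(r, u)) or ((u + 3) <= (6 + y))) -> true; u = 14; (not ((r + r) >= (u + 9))) -> true; y = 14; return 70 | score_new: u = 4; r = -2; (not ((not (max(r, u) == (-(y - u)))) and (not (not ((u + 3) > (6 + y)))))) -> true; u = 14; (not ((r + r) >= (u + 9))) -> true; y = 14; return 70 — matching result 70.
Every one of the 72 inputs gives matching results.
verdict: equivalent


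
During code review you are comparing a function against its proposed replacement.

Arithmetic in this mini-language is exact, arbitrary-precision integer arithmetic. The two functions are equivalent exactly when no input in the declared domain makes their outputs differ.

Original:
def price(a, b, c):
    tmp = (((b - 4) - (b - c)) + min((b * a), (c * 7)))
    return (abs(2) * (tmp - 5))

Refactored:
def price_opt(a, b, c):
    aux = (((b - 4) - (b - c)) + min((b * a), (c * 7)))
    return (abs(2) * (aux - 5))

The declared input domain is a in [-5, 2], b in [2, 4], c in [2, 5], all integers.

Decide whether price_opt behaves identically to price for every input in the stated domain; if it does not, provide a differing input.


This is a faithful refactor — local variable names differ, but the computed results match everywhere.
Spot check at a=-5, b=4, c=4 — price: tmp := -20 | result -50. price_opt: aux := -20 | result -50. Both give -50.
Sweeping the whole domain (96 inputs) finds no disagreement.
verdict: equivalent


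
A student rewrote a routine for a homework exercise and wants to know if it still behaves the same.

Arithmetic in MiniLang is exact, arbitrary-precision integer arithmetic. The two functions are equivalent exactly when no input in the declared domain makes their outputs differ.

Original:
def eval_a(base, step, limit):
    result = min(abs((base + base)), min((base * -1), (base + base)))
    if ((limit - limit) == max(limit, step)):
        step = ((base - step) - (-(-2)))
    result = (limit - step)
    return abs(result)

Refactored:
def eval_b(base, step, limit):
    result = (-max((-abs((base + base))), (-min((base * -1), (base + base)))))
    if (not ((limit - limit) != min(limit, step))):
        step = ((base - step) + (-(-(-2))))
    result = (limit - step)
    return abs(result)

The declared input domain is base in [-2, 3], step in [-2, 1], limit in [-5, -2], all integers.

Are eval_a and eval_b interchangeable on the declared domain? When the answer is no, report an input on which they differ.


Evaluate both at base=-2, step=0, limit=-5.
eval_a: result becomes -4; next ((limit - limit) == max(limit, step)) evaluates to true; next step becomes -4; next result becomes -1; next final value 1
eval_b: result becomes -4; next (not ((limit - limit) != min(limit, step))) evaluates to false; next result becomes -5; next final value 5
1 and 5 differ, so these are not the same function on this domain.
verdict: not equivalent; witness: base=-2, step=0, limit=-5


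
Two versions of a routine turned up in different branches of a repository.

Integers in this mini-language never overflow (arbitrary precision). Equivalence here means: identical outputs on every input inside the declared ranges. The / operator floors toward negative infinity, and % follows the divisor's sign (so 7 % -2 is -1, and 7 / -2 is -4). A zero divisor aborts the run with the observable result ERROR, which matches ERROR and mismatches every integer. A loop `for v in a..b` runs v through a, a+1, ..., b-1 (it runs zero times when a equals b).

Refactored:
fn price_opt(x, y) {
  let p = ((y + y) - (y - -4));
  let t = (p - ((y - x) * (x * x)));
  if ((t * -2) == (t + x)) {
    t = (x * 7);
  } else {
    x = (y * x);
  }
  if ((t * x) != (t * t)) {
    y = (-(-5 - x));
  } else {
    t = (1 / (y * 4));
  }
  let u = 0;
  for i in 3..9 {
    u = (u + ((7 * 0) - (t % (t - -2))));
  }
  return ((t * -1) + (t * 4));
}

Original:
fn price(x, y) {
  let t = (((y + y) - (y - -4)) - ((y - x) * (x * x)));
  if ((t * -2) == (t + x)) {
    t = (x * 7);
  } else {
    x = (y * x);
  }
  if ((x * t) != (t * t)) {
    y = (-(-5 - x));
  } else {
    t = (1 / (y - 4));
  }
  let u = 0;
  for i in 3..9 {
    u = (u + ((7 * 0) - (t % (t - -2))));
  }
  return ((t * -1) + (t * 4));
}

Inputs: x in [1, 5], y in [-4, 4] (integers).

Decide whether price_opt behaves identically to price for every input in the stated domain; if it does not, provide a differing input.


These are not equivalent — on x=4, y=4 the outputs split (ERROR vs 0).
price: t := 0 | ((t * -2) == (t + x)): false | x := 16 | ((x * t) != (t * t)): false | divide-by-zero, output ERROR
price_opt: p := 0 | t := 0 | ((t * -2) == (t + x)): false | x := 16 | ((t * x) != (t * t)): false | t := 0 | u := 0 | iter i=3: | u := 0 | iter i=4: | u := 0 | iter i=5: | u := 0 | iter i=6: | u := 0 | iter i=7: | u := 0 | iter i=8: | u := 0 | result 0
verdict: not equivalent; witness: x=4, y=4


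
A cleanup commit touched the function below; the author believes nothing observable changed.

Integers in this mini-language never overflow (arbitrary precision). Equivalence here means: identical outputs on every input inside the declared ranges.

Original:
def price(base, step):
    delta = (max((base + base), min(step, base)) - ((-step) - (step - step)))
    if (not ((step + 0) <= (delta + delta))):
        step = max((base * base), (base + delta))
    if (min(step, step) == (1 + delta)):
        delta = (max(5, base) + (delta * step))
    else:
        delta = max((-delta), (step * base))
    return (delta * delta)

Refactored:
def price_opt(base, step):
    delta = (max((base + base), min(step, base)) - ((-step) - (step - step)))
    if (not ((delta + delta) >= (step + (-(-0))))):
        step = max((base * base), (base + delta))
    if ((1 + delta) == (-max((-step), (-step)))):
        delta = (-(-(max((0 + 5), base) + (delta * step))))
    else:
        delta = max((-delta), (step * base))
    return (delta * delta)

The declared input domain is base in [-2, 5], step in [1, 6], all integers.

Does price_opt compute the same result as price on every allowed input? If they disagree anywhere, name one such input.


Differences: min/max/abs usage differs, plus constant usage differs, plus comparison usage differs, plus arithmetic usage differs — yet all 48 inputs agree.
verdict: equivalent


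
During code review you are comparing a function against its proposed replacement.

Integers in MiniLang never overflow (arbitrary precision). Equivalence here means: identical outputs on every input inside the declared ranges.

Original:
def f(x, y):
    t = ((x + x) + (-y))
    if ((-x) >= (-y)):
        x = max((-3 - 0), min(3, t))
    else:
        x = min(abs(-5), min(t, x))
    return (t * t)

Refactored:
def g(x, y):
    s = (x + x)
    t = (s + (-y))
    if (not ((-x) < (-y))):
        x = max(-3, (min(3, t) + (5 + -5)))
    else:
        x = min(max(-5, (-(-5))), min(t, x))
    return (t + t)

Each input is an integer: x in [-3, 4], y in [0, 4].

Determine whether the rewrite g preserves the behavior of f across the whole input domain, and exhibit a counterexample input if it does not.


At x=-3, y=0: f gives 36, g gives -12.
verdict: not equivalent; witness: x=-3, y=0


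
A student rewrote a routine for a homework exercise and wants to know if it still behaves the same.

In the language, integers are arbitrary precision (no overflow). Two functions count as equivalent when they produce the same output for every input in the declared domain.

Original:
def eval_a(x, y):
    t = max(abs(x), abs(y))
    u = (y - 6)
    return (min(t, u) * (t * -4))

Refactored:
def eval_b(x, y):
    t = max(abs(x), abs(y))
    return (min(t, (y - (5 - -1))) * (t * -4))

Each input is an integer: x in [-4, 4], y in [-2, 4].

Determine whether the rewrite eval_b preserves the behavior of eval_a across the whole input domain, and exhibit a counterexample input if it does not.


Equivalent — the differences include local variable names differ; arithmetic usage differs; statement counts differ; constant usage differs, yet no declared input distinguishes the two.
As a probe, take x=-2, y=4: eval_a runs t=4, then u=-2, then returns 32; eval_b runs t=4, then returns 32; both end at 32.
An exhaustive pass over the 63 declared inputs shows identical outputs.
verdict: equivalent


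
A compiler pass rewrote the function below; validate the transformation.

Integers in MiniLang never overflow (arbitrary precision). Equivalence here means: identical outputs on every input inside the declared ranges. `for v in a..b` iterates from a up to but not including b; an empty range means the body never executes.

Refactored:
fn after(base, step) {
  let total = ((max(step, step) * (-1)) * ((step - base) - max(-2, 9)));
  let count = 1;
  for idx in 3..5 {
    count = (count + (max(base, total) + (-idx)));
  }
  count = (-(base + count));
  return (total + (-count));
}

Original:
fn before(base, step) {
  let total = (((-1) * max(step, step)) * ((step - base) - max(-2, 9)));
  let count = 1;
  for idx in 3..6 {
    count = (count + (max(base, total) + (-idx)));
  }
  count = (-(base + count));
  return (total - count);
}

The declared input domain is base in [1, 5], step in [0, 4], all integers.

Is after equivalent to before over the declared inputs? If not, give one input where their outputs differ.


There is a counterexample at base=1, step=0: -7 on one side, -3 on the other.
before: total := 0 | count := 1 | iter idx=3: | count := -1 | iter idx=4: | count := -4 | iter idx=5: | count := -8 | count := 7 | result -7
after: total := 0 | count := 1 | iter idx=3: | count := -1 | iter idx=4: | count := -4 | count := 3 | result -3
verdict: not equivalent; witness: base=1, step=0


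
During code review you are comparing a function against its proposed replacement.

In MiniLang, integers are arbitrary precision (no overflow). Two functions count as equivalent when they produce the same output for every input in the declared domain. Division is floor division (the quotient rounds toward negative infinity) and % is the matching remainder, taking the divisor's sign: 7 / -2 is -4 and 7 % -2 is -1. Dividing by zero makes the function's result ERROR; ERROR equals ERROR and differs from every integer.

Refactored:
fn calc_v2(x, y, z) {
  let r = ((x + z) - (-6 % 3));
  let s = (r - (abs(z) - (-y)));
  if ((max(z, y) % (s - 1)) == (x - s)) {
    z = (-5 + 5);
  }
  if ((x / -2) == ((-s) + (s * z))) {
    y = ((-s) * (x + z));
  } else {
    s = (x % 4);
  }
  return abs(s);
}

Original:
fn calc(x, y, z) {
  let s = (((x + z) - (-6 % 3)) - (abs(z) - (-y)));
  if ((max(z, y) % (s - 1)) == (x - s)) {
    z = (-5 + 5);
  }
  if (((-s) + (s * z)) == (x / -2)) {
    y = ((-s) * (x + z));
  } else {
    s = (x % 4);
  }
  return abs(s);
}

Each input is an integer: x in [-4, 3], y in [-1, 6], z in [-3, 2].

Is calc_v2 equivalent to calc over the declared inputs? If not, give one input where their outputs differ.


Side by side, the visible changes include: local variable names differ, plus statement counts differ.
Spot check at x=-3, y=-1, z=2 — calc: s=-2, then ((max(z, y) % (s - 1)) == (x - s)) is true, then z=0, then (((-s) + (s * z)) == (x / -2)) is false, then s=1, then returns 1. calc_v2: r=-1, then s=-2, then ((max(z, y) % (s - 1)) == (x - s)) is true, then z=0, then ((x / -2) == ((-s) + (s * z))) is false, then s=1, then returns 1. Both give 1.
Across all 384 domain points the two functions coincide.
verdict: equivalent


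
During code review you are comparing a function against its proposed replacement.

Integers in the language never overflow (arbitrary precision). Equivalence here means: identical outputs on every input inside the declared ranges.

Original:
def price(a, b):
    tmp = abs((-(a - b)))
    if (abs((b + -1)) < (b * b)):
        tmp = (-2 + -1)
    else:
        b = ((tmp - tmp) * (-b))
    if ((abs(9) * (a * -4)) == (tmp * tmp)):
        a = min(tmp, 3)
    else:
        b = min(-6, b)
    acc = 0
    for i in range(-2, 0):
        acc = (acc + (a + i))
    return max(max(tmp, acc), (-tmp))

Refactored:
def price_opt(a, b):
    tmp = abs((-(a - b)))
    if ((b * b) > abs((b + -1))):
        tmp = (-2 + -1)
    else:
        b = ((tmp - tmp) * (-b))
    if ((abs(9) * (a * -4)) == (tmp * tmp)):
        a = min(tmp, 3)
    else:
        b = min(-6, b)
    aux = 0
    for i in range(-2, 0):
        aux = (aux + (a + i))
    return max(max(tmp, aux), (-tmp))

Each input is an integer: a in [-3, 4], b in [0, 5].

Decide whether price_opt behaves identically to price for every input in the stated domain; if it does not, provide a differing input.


The two are interchangeable: local variable names differ, plus comparison usage differs, and every declared input agrees.
Tracing a=-1, b=3: price: tmp = 4; (abs((b + -1)) < (b * b)) -> true; tmp = -3; ((abs(9) * (a * -4)) == (tmp * tmp)) -> false; b = -6; acc = 0; [i=-2]; acc = -3; [i=-1]; acc = -5; return 3 | price_opt: tmp = 4; ((b * b) > abs((b + -1))) -> true; tmp = -3; ((abs(9) * (a * -4)) == (tmp * tmp)) -> false; b = -6; aux = 0; [i=-2]; aux = -3; [i=-1]; aux = -5; return 3 — matching result 3.
Across all 48 domain points the two functions coincide.
verdict: equivalent


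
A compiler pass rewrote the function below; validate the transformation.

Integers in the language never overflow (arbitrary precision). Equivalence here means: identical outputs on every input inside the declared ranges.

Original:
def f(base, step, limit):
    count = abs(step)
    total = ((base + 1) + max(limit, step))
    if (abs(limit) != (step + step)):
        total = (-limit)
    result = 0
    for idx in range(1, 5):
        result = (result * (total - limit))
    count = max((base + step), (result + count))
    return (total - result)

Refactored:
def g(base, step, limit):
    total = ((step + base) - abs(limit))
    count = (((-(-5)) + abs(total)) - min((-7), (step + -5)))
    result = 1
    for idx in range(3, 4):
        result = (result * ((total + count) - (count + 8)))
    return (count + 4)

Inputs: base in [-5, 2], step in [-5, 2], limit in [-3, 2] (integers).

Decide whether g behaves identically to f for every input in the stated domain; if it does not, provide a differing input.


The rewrite breaks on base=-5, step=-5, limit=-3, where the results are 3 and 32.
f: count=5, then total=-7, then (abs(limit) != (step + step)) is true, then total=3, then result=0, then (idx=1), then result=0, then (idx=2), then result=0, then (idx=3), then result=0, then (idx=4), then result=0, then count=5, then returns 3
g: total=-13, then count=28, then result=1, then (idx=3), then result=-21, then returns 32
verdict: not equivalent; witness: base=-5, step=-5, limit=-3
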